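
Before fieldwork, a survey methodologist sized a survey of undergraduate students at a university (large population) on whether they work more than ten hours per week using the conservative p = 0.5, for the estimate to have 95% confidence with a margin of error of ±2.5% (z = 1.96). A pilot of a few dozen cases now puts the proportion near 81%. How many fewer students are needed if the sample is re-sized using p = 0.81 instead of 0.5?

591

Conservative (p = 0.5): n = 1.96² × 0.25 / 0.025² ≈ 1536.64 → 1537.
Using p = 0.81: p(1−p) = 0.1539, so n = 1.96² × 0.1539 / 0.025² ≈ 945.96 → 946.
Reduction: 1537 − 946 = 591.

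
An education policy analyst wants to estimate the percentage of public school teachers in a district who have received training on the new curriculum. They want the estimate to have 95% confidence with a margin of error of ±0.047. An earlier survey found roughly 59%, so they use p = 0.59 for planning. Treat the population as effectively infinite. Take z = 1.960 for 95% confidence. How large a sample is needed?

421

With p = 0.59, p(1−p) = 0.2419.
n = z²·p(1−p)/E² = 1.960² × 0.2419 / 0.047² = 3.8416 × 0.2419 / 0.002209 ≈ 420.68.
Rounding up gives n = 421.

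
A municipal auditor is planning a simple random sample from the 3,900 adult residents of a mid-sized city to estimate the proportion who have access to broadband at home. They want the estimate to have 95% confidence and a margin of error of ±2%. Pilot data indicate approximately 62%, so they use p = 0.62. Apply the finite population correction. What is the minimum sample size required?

For 95% confidence, z = 1.96.
Unadjusted: n₀ = 1.96² × 0.62 × 0.38 / 0.020² ≈ 2262.70, so n₀ = 2263.
Finite population correction with N = 3,900: n = n₀ / (1 + (n₀−1)/N) = 2263 / (1 + 2262/3900) = 2263 / 1.5800 ≈ 1432.28.
Rounding up, n = 1433.

1433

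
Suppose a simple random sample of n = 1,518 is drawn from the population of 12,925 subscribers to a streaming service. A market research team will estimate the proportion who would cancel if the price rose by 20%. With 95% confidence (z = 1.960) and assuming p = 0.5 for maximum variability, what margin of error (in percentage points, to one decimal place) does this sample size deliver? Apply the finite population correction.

2.4

Finite-population factor: (N−n)/(N−1) = (12925−1518)/(12925−1) = 0.8826.
SE(p̂) = √[p(1−p)/n · (N−n)/(N−1)] = √[0.2500/1518 × 0.8826] = 0.01206.
E = z × SE = 1.960 × 0.01206 = 0.02363 ≈ 2.4 percentage points.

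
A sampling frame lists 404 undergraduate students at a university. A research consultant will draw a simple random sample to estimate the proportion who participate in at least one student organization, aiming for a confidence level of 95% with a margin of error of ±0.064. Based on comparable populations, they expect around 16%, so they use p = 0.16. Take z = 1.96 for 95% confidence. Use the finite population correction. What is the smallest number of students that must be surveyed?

97

Unadjusted: n₀ = 1.96² × 0.16 × 0.84 / 0.064² ≈ 126.05, so n₀ = 127.
Finite population correction with N = 404: n = n₀ / (1 + (n₀−1)/N) = 127 / (1 + 126/404) = 127 / 1.3119 ≈ 96.81.
Rounding up, n = 97.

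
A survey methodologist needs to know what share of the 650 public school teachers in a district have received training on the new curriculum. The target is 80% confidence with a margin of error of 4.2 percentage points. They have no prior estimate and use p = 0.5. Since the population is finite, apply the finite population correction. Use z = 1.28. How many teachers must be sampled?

172

Unadjusted: n₀ = 1.28² × 0.50 × 0.50 / 0.042² ≈ 232.20, so n₀ = 233.
Finite population correction with N = 650: n = n₀ / (1 + (n₀−1)/N) = 233 / (1 + 232/650) = 233 / 1.3569 ≈ 171.71.
Rounding up, n = 172.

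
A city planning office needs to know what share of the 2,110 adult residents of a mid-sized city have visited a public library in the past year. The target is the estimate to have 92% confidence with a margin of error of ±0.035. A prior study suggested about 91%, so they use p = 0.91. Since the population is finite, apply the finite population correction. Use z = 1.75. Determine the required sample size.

Unadjusted: n₀ = 1.75² × 0.91 × 0.09 / 0.035² ≈ 204.75, so n₀ = 205.
Finite population correction with N = 2,110: n = n₀ / (1 + (n₀−1)/N) = 205 / (1 + 204/2110) = 205 / 1.0967 ≈ 186.93.
Rounding up, n = 187.

187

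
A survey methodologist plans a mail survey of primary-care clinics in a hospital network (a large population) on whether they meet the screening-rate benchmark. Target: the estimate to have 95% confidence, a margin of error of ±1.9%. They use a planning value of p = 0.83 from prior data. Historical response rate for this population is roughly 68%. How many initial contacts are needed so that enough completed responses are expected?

For 95% confidence, z = 1.96.
Completed interviews needed: n₀ = 1.96² × 0.1411 / 0.019² ≈ 1501.52 → 1502.
At a 68% response rate, contacts needed = 1502 / 0.68 ≈ 2208.82 → 2209.

2209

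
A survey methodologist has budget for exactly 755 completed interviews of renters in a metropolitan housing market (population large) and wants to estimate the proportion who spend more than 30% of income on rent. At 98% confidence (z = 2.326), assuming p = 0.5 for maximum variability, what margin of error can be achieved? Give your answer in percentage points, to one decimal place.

4.2

SE(p̂) = √[p(1−p)/n] = √[0.2500/755] = 0.01820.
E = z × SE = 2.326 × 0.01820 = 0.04233, or 4.2 percentage points.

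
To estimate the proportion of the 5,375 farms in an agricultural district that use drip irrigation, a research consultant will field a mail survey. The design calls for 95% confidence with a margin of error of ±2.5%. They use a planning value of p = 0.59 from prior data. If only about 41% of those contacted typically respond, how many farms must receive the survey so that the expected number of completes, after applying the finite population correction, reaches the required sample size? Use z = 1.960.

2842

Completed interviews needed (unadjusted): n₀ = 1.960² × 0.2419 / 0.025² ≈ 1486.85 → 1487.
FPC for N = 5,375: n = 1487 / (1 + 1486/5375) = 1487 / 1.2765 ≈ 1164.94 → 1165.
At a 41% response rate, contacts needed = 1165 / 0.41 ≈ 2841.46 → 2842.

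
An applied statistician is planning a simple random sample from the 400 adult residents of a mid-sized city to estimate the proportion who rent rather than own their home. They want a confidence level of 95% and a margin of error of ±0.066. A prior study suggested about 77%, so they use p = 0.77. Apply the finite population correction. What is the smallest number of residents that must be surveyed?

For 95% confidence, z = 1.96.
Unadjusted: n₀ = 1.96² × 0.77 × 0.23 / 0.066² ≈ 156.19, so n₀ = 157.
Finite population correction with N = 400: n = n₀ / (1 + (n₀−1)/N) = 157 / (1 + 156/400) = 157 / 1.3900 ≈ 112.95.
Rounding up, n = 113.

113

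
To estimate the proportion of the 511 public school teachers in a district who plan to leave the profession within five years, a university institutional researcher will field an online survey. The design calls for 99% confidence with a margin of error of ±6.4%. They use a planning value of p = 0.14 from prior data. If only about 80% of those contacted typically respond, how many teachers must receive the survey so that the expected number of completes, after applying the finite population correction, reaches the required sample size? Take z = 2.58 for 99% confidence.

178

Completed interviews needed (unadjusted): n₀ = 2.58² × 0.1204 / 0.064² ≈ 195.66 → 196.
FPC for N = 511: n = 196 / (1 + 195/511) = 196 / 1.3816 ≈ 141.86 → 142.
At an 80% response rate, contacts needed = 142 / 0.80 ≈ 177.50 → 178.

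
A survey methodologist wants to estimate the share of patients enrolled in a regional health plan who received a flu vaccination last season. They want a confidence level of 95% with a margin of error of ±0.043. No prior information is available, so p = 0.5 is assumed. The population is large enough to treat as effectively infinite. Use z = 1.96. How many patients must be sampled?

With p = 0.5, p(1−p) = 0.25.
n = z²·p(1−p)/E² = 1.96² × 0.2500 / 0.043² = 3.8416 × 0.2500 / 0.001849 ≈ 519.42.
Rounding up gives n = 520.

520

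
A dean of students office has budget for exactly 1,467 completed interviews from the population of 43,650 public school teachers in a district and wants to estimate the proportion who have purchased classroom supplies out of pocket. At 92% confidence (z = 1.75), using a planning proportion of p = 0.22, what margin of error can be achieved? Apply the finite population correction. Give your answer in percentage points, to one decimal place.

1.9

Finite-population factor: (N−n)/(N−1) = (43650−1467)/(43650−1) = 0.9664.
SE(p̂) = √[p(1−p)/n · (N−n)/(N−1)] = √[0.1716/1467 × 0.9664] = 0.01063.
E = z × SE = 1.75 × 0.01063 = 0.01861 ≈ 1.9 percentage points.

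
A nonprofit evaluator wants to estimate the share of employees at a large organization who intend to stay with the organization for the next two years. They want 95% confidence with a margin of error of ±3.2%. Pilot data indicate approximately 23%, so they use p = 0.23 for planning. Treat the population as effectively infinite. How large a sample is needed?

665

For 95% confidence, z = 1.960.
With p = 0.23, p(1−p) = 0.1771.
n = z²·p(1−p)/E² = 1.960² × 0.1771 / 0.032² = 3.8416 × 0.1771 / 0.001024 ≈ 664.40.
Rounding up gives n = 665.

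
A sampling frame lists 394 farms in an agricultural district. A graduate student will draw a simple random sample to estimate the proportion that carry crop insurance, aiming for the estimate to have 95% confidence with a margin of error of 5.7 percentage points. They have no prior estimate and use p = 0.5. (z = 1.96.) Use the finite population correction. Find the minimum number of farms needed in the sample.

170

Unadjusted: n₀ = 1.96² × 0.50 × 0.50 / 0.057² ≈ 295.60, so n₀ = 296.
Finite population correction with N = 394: n = n₀ / (1 + (n₀−1)/N) = 296 / (1 + 295/394) = 296 / 1.7487 ≈ 169.27.
Rounding up, n = 170.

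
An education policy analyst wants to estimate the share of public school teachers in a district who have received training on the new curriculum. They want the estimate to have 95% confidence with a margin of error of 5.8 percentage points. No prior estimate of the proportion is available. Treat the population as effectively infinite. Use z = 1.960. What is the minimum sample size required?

With no prior estimate, use p = 0.5, giving p(1−p) = 0.25.
n = z²·p(1−p)/E² = 1.960² × 0.2500 / 0.058² = 3.8416 × 0.2500 / 0.003364 ≈ 285.49.
Rounding up gives n = 286.

286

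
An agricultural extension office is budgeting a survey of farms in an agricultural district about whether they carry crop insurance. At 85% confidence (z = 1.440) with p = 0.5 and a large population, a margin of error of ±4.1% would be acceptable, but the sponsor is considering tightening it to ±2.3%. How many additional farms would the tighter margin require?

671

At ±4.1%: n = 1.440² × 0.2500 / 0.041² ≈ 308.39 → 309.
At ±2.3%: n = 1.440² × 0.2500 / 0.023² ≈ 979.96 → 980.
Additional respondents: 980 − 309 = 671.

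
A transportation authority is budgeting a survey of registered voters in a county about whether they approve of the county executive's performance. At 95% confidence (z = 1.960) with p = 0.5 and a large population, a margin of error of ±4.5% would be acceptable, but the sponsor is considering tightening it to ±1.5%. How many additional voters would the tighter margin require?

At ±4.5%: n = 1.960² × 0.2500 / 0.045² ≈ 474.27 → 475.
At ±1.5%: n = 1.960² × 0.2500 / 0.015² ≈ 4268.44 → 4269.
Additional respondents: 4269 − 475 = 3794.

3794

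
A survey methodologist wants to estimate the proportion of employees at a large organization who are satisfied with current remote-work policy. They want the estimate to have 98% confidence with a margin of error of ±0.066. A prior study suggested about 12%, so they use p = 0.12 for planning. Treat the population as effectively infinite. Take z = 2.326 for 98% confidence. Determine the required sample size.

With p = 0.12, p(1−p) = 0.1056.
n = z²·p(1−p)/E² = 2.326² × 0.1056 / 0.066² = 5.4103 × 0.1056 / 0.004356 ≈ 131.16.
Rounding up gives n = 132.

132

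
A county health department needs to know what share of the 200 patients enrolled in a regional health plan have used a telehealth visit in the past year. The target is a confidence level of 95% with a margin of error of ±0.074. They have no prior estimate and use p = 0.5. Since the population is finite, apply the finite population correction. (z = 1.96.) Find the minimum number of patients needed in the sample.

94

Unadjusted: n₀ = 1.96² × 0.50 × 0.50 / 0.074² ≈ 175.38, so n₀ = 176.
Finite population correction with N = 200: n = n₀ / (1 + (n₀−1)/N) = 176 / (1 + 175/200) = 176 / 1.8750 ≈ 93.87.
Rounding up, n = 94.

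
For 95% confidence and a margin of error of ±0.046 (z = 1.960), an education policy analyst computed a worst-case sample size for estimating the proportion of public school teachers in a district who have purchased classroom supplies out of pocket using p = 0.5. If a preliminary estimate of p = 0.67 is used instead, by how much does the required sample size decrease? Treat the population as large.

Conservative (p = 0.5): n = 1.960² × 0.25 / 0.046² ≈ 453.88 → 454.
Using p = 0.67: p(1−p) = 0.2211, so n = 1.960² × 0.2211 / 0.046² ≈ 401.41 → 402.
Reduction: 454 − 402 = 52.

52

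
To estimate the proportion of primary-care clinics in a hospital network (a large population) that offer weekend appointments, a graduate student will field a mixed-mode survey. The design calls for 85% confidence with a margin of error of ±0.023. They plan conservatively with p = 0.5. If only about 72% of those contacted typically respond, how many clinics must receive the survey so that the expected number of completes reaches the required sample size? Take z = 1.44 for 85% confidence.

Completed interviews needed: n₀ = 1.44² × 0.2500 / 0.023² ≈ 979.96 → 980.
At a 72% response rate, contacts needed = 980 / 0.72 ≈ 1361.11 → 1362.

1362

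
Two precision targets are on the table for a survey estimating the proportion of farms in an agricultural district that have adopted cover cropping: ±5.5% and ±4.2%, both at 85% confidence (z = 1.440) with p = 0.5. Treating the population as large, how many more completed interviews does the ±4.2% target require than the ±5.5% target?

122

At ±5.5%: n = 1.440² × 0.2500 / 0.055² ≈ 171.37 → 172.
At ±4.2%: n = 1.440² × 0.2500 / 0.042² ≈ 293.88 → 294.
Additional respondents: 294 − 172 = 122.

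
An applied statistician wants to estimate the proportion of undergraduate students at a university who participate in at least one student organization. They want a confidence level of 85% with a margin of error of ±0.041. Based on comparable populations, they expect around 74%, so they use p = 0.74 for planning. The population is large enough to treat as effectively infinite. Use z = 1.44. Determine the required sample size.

With p = 0.74, p(1−p) = 0.1924.
n = z²·p(1−p)/E² = 1.44² × 0.1924 / 0.041² = 2.0736 × 0.1924 / 0.001681 ≈ 237.34.
Rounding up gives n = 238.

238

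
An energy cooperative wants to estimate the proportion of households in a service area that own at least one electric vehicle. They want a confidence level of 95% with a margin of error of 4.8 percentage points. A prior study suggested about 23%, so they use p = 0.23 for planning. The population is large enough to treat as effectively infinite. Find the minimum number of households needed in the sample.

296

For 95% confidence, z = 1.960.
With p = 0.23, p(1−p) = 0.1771.
n = z²·p(1−p)/E² = 1.960² × 0.1771 / 0.048² = 3.8416 × 0.1771 / 0.002304 ≈ 295.29.
Rounding up gives n = 296.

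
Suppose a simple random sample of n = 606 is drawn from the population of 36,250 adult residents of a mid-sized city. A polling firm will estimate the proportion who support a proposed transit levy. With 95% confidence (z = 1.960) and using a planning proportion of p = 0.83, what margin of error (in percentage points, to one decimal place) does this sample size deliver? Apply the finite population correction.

Finite-population factor: (N−n)/(N−1) = (36250−606)/(36250−1) = 0.9833.
SE(p̂) = √[p(1−p)/n · (N−n)/(N−1)] = √[0.1411/606 × 0.9833] = 0.01513.
E = z × SE = 1.960 × 0.01513 = 0.02966 ≈ 3.0 percentage points.

3.0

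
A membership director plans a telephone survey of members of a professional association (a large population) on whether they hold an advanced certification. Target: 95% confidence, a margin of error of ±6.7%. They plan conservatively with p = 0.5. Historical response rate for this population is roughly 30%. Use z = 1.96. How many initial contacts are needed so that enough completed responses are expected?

Completed interviews needed: n₀ = 1.96² × 0.2500 / 0.067² ≈ 213.95 → 214.
At a 30% response rate, contacts needed = 214 / 0.30 ≈ 713.33 → 714.

714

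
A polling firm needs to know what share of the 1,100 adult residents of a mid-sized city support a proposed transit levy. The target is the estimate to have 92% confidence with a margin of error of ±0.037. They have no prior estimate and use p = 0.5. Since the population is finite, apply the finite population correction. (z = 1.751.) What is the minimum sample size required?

372

Unadjusted: n₀ = 1.751² × 0.50 × 0.50 / 0.037² ≈ 559.90, so n₀ = 560.
Finite population correction with N = 1,100: n = n₀ / (1 + (n₀−1)/N) = 560 / (1 + 559/1100) = 560 / 1.5082 ≈ 371.31.
Rounding up, n = 372.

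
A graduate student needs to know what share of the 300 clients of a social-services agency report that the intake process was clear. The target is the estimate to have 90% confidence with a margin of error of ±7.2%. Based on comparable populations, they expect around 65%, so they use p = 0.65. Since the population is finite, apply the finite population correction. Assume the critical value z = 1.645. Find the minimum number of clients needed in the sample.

Unadjusted: n₀ = 1.645² × 0.65 × 0.35 / 0.072² ≈ 118.75, so n₀ = 119.
Finite population correction with N = 300: n = n₀ / (1 + (n₀−1)/N) = 119 / (1 + 118/300) = 119 / 1.3933 ≈ 85.41.
Rounding up, n = 86.

86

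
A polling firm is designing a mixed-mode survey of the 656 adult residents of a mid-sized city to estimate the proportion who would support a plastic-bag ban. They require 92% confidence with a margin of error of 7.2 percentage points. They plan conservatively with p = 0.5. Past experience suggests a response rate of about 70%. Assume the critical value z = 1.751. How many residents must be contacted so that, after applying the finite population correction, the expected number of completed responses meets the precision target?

173

Completed interviews needed (unadjusted): n₀ = 1.751² × 0.2500 / 0.072² ≈ 147.86 → 148.
FPC for N = 656: n = 148 / (1 + 147/656) = 148 / 1.2241 ≈ 120.91 → 121.
At a 70% response rate, contacts needed = 121 / 0.70 ≈ 172.86 → 173.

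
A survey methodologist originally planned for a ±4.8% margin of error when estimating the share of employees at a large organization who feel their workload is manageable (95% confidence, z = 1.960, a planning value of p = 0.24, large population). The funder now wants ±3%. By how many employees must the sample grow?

474

At ±4.8%: n = 1.960² × 0.1824 / 0.048² ≈ 304.13 → 305.
At ±3%: n = 1.960² × 0.1824 / 0.030² ≈ 778.56 → 779.
Additional respondents: 779 − 305 = 474.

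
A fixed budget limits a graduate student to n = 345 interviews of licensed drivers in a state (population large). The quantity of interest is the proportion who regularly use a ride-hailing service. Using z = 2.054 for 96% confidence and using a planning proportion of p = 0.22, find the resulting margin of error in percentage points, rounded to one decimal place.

4.6

SE(p̂) = √[p(1−p)/n] = √[0.1716/345] = 0.02230.
E = z × SE = 2.054 × 0.02230 = 0.04581, or 4.6 percentage points.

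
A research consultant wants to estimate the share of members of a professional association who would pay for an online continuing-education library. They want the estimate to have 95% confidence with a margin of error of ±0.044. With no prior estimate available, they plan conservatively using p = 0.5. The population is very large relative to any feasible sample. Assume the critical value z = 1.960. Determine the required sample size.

With p = 0.5, p(1−p) = 0.25.
n = z²·p(1−p)/E² = 1.960² × 0.2500 / 0.044² = 3.8416 × 0.2500 / 0.001936 ≈ 496.07.
Rounding up gives n = 497.

497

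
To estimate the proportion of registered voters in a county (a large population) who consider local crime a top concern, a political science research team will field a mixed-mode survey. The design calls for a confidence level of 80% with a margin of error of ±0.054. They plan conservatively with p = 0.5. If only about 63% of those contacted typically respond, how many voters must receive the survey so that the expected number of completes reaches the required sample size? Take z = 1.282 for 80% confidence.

224

Completed interviews needed: n₀ = 1.282² × 0.2500 / 0.054² ≈ 140.91 → 141.
At a 63% response rate, contacts needed = 141 / 0.63 ≈ 223.81 → 224.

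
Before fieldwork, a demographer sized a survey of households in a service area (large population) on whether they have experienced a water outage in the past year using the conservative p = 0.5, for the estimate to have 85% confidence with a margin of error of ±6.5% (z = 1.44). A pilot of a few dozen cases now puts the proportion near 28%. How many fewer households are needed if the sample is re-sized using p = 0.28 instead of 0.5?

24

Conservative (p = 0.5): n = 1.44² × 0.25 / 0.065² ≈ 122.70 → 123.
Using p = 0.28: p(1−p) = 0.2016, so n = 1.44² × 0.2016 / 0.065² ≈ 98.94 → 99.
Reduction: 123 − 99 = 24.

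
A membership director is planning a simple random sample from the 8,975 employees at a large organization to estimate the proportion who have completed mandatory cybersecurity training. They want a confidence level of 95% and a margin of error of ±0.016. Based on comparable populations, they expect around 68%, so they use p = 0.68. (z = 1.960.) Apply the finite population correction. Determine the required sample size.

Unadjusted: n₀ = 1.960² × 0.68 × 0.32 / 0.016² ≈ 3265.36, so n₀ = 3266.
Finite population correction with N = 8,975: n = n₀ / (1 + (n₀−1)/N) = 3266 / (1 + 3265/8975) = 3266 / 1.3638 ≈ 2394.80.
Rounding up, n = 2395.

2395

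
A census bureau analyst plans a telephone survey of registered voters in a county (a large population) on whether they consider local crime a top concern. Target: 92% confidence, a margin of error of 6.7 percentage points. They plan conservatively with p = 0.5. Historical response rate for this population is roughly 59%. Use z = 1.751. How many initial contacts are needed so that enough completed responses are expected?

290

Completed interviews needed: n₀ = 1.751² × 0.2500 / 0.067² ≈ 170.75 → 171.
At a 59% response rate, contacts needed = 171 / 0.59 ≈ 289.83 → 290.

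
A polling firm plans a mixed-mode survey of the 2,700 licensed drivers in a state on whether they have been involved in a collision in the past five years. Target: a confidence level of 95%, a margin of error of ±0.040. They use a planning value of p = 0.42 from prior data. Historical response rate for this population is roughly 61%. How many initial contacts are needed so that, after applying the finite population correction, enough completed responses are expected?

789

For 95% confidence, z = 1.96.
Completed interviews needed (unadjusted): n₀ = 1.96² × 0.2436 / 0.040² ≈ 584.88 → 585.
FPC for N = 2,700: n = 585 / (1 + 584/2700) = 585 / 1.2163 ≈ 480.97 → 481.
At a 61% response rate, contacts needed = 481 / 0.61 ≈ 788.52 → 789.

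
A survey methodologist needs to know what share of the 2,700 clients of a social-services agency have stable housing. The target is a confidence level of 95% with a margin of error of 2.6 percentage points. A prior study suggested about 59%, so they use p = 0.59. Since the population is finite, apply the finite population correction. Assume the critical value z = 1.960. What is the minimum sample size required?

912

Unadjusted: n₀ = 1.960² × 0.59 × 0.41 / 0.026² ≈ 1374.68, so n₀ = 1375.
Finite population correction with N = 2,700: n = n₀ / (1 + (n₀−1)/N) = 1375 / (1 + 1374/2700) = 1375 / 1.5089 ≈ 911.27.
Rounding up, n = 912.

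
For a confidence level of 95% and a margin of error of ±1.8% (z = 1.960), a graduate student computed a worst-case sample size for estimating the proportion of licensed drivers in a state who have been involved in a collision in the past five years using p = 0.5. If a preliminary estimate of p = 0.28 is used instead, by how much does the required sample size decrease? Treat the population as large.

574

Conservative (p = 0.5): n = 1.960² × 0.25 / 0.018² ≈ 2964.20 → 2965.
Using p = 0.28: p(1−p) = 0.2016, so n = 1.960² × 0.2016 / 0.018² ≈ 2390.33 → 2391.
Reduction: 2965 − 2391 = 574.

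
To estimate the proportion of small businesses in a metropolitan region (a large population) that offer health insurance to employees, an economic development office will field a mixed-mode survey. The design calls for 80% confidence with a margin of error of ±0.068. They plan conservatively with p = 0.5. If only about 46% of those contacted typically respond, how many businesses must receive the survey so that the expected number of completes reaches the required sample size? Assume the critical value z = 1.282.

Completed interviews needed: n₀ = 1.282² × 0.2500 / 0.068² ≈ 88.86 → 89.
At a 46% response rate, contacts needed = 89 / 0.46 ≈ 193.48 → 194.

194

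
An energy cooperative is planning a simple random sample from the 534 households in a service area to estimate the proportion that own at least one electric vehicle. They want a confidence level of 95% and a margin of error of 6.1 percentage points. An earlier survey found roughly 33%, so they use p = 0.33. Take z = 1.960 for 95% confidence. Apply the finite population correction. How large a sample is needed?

161

Unadjusted: n₀ = 1.960² × 0.33 × 0.67 / 0.061² ≈ 228.27, so n₀ = 229.
Finite population correction with N = 534: n = n₀ / (1 + (n₀−1)/N) = 229 / (1 + 228/534) = 229 / 1.4270 ≈ 160.48.
Rounding up, n = 161.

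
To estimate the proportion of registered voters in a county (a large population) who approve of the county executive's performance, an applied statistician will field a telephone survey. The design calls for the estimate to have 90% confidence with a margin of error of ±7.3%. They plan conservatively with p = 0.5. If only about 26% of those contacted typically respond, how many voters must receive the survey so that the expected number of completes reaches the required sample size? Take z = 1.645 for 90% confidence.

Completed interviews needed: n₀ = 1.645² × 0.2500 / 0.073² ≈ 126.95 → 127.
At a 26% response rate, contacts needed = 127 / 0.26 ≈ 488.46 → 489.

489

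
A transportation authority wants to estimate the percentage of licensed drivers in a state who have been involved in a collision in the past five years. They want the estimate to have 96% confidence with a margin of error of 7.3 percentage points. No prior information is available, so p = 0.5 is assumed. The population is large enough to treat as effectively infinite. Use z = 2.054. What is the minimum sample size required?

198

With p = 0.5, p(1−p) = 0.25.
n = z²·p(1−p)/E² = 2.054² × 0.2500 / 0.073² = 4.2189 × 0.2500 / 0.005329 ≈ 197.92.
Rounding up gives n = 198.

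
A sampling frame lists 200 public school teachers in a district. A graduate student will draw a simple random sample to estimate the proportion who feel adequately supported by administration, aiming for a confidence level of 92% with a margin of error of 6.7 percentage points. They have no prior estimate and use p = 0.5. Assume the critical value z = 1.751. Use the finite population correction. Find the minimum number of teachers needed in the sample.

93

Unadjusted: n₀ = 1.751² × 0.50 × 0.50 / 0.067² ≈ 170.75, so n₀ = 171.
Finite population correction with N = 200: n = n₀ / (1 + (n₀−1)/N) = 171 / (1 + 170/200) = 171 / 1.8500 ≈ 92.43.
Rounding up, n = 93.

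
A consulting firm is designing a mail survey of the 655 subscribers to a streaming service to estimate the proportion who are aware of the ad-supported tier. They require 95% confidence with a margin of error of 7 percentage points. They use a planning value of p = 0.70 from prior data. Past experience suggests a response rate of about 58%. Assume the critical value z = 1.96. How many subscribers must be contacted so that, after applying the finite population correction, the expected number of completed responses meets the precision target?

228

Completed interviews needed (unadjusted): n₀ = 1.96² × 0.2100 / 0.070² ≈ 164.64 → 165.
FPC for N = 655: n = 165 / (1 + 164/655) = 165 / 1.2504 ≈ 131.96 → 132.
At a 58% response rate, contacts needed = 132 / 0.58 ≈ 227.59 → 228.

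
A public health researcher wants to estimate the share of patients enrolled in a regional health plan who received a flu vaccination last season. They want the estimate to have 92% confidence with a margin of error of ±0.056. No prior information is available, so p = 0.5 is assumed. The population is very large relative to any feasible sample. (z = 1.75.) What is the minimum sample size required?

With p = 0.5, p(1−p) = 0.25.
n = z²·p(1−p)/E² = 1.75² × 0.2500 / 0.056² = 3.0625 × 0.2500 / 0.003136 ≈ 244.14.
Rounding up gives n = 245.

245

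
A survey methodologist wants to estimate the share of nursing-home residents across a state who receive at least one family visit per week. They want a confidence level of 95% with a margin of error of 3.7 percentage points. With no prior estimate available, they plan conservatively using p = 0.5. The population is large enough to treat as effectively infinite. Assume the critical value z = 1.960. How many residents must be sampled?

702

With p = 0.5, p(1−p) = 0.25.
n = z²·p(1−p)/E² = 1.960² × 0.2500 / 0.037² = 3.8416 × 0.2500 / 0.001369 ≈ 701.53.
Rounding up gives n = 702.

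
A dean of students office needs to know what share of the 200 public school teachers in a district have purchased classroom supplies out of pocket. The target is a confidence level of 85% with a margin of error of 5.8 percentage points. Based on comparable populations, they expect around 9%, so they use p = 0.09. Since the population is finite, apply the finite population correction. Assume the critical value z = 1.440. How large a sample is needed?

Unadjusted: n₀ = 1.440² × 0.09 × 0.91 / 0.058² ≈ 50.48, so n₀ = 51.
Finite population correction with N = 200: n = n₀ / (1 + (n₀−1)/N) = 51 / (1 + 50/200) = 51 / 1.2500 ≈ 40.80.
Rounding up, n = 41.

41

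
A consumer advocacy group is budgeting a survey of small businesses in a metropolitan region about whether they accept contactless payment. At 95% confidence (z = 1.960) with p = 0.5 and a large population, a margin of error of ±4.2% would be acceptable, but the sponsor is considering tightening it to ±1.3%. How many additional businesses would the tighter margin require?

At ±4.2%: n = 1.960² × 0.2500 / 0.042² ≈ 544.44 → 545.
At ±1.3%: n = 1.960² × 0.2500 / 0.013² ≈ 5682.84 → 5683.
Additional respondents: 5683 − 545 = 5138.

5138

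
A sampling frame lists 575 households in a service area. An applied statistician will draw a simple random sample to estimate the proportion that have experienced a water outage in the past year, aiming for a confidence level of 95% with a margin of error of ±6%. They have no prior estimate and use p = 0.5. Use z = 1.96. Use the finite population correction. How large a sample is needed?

183

Unadjusted: n₀ = 1.96² × 0.50 × 0.50 / 0.060² ≈ 266.78, so n₀ = 267.
Finite population correction with N = 575: n = n₀ / (1 + (n₀−1)/N) = 267 / (1 + 266/575) = 267 / 1.4626 ≈ 182.55.
Rounding up, n = 183.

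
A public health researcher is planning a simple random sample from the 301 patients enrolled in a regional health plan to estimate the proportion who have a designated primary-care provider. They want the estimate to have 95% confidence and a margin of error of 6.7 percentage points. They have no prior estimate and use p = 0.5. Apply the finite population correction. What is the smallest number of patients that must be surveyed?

126

For 95% confidence, z = 1.960.
Unadjusted: n₀ = 1.960² × 0.50 × 0.50 / 0.067² ≈ 213.95, so n₀ = 214.
Finite population correction with N = 301: n = n₀ / (1 + (n₀−1)/N) = 214 / (1 + 213/301) = 214 / 1.7076 ≈ 125.32.
Rounding up, n = 126.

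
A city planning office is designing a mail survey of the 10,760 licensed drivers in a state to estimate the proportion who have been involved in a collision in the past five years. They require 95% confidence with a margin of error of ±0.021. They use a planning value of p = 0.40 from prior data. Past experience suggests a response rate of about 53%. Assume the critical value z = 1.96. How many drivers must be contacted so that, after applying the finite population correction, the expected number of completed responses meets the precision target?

3304

Completed interviews needed (unadjusted): n₀ = 1.96² × 0.2400 / 0.021² ≈ 2090.67 → 2091.
FPC for N = 10,760: n = 2091 / (1 + 2090/10760) = 2091 / 1.1942 ≈ 1750.91 → 1751.
At a 53% response rate, contacts needed = 1751 / 0.53 ≈ 3303.77 → 3304.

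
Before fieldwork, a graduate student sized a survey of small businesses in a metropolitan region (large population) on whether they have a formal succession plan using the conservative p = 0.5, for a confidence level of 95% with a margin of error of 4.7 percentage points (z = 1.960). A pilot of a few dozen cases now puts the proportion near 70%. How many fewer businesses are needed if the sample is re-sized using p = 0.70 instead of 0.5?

69

Conservative (p = 0.5): n = 1.960² × 0.25 / 0.047² ≈ 434.77 → 435.
Using p = 0.70: p(1−p) = 0.2100, so n = 1.960² × 0.2100 / 0.047² ≈ 365.20 → 366.
Reduction: 435 − 366 = 69.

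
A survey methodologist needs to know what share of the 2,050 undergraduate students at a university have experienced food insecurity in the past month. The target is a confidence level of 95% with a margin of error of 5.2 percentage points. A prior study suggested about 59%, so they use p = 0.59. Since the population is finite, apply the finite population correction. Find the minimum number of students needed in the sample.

295

For 95% confidence, z = 1.96.
Unadjusted: n₀ = 1.96² × 0.59 × 0.41 / 0.052² ≈ 343.67, so n₀ = 344.
Finite population correction with N = 2,050: n = n₀ / (1 + (n₀−1)/N) = 344 / (1 + 343/2050) = 344 / 1.1673 ≈ 294.69.
Rounding up, n = 295.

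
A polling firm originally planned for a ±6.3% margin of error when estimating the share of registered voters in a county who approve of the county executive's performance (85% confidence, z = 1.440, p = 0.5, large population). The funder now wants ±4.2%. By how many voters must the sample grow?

163

At ±6.3%: n = 1.440² × 0.2500 / 0.063² ≈ 130.61 → 131.
At ±4.2%: n = 1.440² × 0.2500 / 0.042² ≈ 293.88 → 294.
Additional respondents: 294 − 131 = 163.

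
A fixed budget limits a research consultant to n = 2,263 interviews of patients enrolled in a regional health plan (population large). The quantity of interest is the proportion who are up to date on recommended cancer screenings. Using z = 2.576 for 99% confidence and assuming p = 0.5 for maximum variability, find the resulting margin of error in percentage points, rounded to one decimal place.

2.7

SE(p̂) = √[p(1−p)/n] = √[0.2500/2263] = 0.01051.
E = z × SE = 2.576 × 0.01051 = 0.02708, or 2.7 percentage points.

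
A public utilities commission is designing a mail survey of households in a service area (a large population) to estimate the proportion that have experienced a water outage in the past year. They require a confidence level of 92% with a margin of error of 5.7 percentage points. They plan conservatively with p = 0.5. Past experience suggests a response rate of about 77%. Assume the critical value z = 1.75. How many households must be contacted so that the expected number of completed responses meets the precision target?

307

Completed interviews needed: n₀ = 1.75² × 0.2500 / 0.057² ≈ 235.65 → 236.
At a 77% response rate, contacts needed = 236 / 0.77 ≈ 306.49 → 307.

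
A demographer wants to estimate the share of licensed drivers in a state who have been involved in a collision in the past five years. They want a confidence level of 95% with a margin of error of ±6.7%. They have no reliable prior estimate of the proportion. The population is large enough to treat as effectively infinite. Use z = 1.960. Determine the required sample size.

With no prior estimate, use p = 0.5, giving p(1−p) = 0.25.
n = z²·p(1−p)/E² = 1.960² × 0.2500 / 0.067² = 3.8416 × 0.2500 / 0.004489 ≈ 213.95.
Rounding up gives n = 214.

214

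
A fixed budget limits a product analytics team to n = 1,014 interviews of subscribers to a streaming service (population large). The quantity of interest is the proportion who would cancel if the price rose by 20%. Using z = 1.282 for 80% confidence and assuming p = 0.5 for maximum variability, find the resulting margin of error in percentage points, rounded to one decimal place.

SE(p̂) = √[p(1−p)/n] = √[0.2500/1014] = 0.01570.
E = z × SE = 1.282 × 0.01570 = 0.02013, or 2.0 percentage points.

2.0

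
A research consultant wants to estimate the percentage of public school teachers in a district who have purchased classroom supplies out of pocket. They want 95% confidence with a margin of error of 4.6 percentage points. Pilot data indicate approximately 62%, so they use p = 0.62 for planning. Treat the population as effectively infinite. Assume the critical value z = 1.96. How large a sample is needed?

428

With p = 0.62, p(1−p) = 0.2356.
n = z²·p(1−p)/E² = 1.96² × 0.2356 / 0.046² = 3.8416 × 0.2356 / 0.002116 ≈ 427.73.
Rounding up gives n = 428.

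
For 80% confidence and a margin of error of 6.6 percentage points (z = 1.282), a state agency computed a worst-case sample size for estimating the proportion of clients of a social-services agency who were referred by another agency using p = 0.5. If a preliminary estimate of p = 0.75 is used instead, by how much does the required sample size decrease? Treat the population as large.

Conservative (p = 0.5): n = 1.282² × 0.25 / 0.066² ≈ 94.33 → 95.
Using p = 0.75: p(1−p) = 0.1875, so n = 1.282² × 0.1875 / 0.066² ≈ 70.74 → 71.
Reduction: 95 − 71 = 24.

24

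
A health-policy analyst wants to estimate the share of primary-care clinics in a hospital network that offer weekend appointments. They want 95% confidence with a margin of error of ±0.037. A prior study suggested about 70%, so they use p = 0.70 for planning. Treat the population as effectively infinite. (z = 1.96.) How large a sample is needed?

With p = 0.70, p(1−p) = 0.2100.
n = z²·p(1−p)/E² = 1.96² × 0.2100 / 0.037² = 3.8416 × 0.2100 / 0.001369 ≈ 589.29.
Rounding up gives n = 590.

590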